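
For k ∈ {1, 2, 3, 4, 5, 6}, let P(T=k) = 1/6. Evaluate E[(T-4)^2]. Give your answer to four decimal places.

E[(T-4)^2] = Σ (t-4)^2·P(T=t)
 = 9·1/6 + 4·1/6 + 1·1/6 + 0·1/6 + 1·1/6 + 4·1/6
 = 3/2 + 2/3 + 1/6 + 0 + 1/6 + 2/3
 = 19/6

3.1667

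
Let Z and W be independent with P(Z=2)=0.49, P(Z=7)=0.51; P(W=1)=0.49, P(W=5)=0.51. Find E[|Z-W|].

3.0094

E[|Z-W|] = Σ_z Σ_w |z-w| · P(Z=z)P(W=w)
 = 1·0.2401 + 3·0.2499 + 6·0.2499 + 2·0.2601
 = 0.2401 + 0.7497 + 1.4994 + 0.5202
 = 3.0094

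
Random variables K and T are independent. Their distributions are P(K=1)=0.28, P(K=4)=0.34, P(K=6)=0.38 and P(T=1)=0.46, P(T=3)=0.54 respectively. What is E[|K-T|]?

2.4448

E[|K-T|] = Σ_k Σ_t |k-t| · P(K=k)P(T=t)
 = 0·0.1288 + 2·0.1512 + 3·0.1564 + 1·0.1836 + 5·0.1748 + 3·0.2052
 = 0 + 0.3024 + 0.4692 + 0.1836 + 0.874 + 0.6156
 = 2.4448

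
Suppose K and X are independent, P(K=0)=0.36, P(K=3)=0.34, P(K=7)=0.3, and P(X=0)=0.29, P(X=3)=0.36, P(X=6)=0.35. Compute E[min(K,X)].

E[min(K,X)] = Σ_k Σ_x min(k,x) · P(K=k)P(X=x)
 = 0·0.1044 + 0·0.1296 + 0·0.126 + 0·0.0986 + 3·0.1224 + 3·0.119 + 0·0.087 + 3·0.108 + 6·0.105
 = 0 + 0 + 0 + 0 + 0.3672 + 0.357 + 0 + 0.324 + 0.63
 = 1.6782

1.6782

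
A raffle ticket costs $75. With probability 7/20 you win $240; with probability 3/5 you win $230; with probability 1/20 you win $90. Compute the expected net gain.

151.5

E[payout] = 240·7/20 + 230·3/5 + 90·1/20
 = 84 + 138 + 9/2
 = 453/2
Net = 453/2 - 75 = 303/2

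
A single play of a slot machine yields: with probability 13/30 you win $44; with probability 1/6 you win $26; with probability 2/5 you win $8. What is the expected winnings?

26.6

E[payout] = 44·13/30 + 26·1/6 + 8·2/5
 = 286/15 + 13/3 + 16/5
 = 133/5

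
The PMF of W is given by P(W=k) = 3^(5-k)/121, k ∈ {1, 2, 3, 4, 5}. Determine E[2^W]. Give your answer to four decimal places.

E[2^W] = Σ 2^w·P(W=w)
 = 2·81/121 + 4·27/121 + 8·9/121 + 16·3/121 + 32·1/121
 = 162/121 + 108/121 + 72/121 + 48/121 + 32/121
 = 422/121

3.4876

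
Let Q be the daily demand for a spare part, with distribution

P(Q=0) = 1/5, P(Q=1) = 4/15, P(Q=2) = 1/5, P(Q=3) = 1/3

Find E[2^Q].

4.2

E[2^Q] = Σ 2^q·P(Q=q)
 = 1·1/5 + 2·4/15 + 4·1/5 + 8·1/3
 = 1/5 + 8/15 + 4/5 + 8/3
 = 21/5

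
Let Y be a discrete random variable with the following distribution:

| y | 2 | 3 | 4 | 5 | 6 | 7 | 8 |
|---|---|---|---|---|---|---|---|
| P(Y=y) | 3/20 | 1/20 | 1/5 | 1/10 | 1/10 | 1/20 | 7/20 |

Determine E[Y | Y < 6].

P(Y < 6) = 3/20 + 1/20 + 1/5 + 1/10 = 1/2.
E[Y | Y < 6] = [2·3/20 + 3·1/20 + 4·1/5 + 5·1/10] / (1/2)
 = 7/4 / (1/2)
 = 7/2

3.5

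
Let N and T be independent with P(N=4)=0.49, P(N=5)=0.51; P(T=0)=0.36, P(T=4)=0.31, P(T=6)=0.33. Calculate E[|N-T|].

2.2734

E[|N-T|] = Σ_n Σ_t |n-t| · P(N=n)P(T=t)
 = 4·0.1764 + 0·0.1519 + 2·0.1617 + 5·0.1836 + 1·0.1581 + 1·0.1683
 = 0.7056 + 0 + 0.3234 + 0.918 + 0.1581 + 0.1683
 = 2.2734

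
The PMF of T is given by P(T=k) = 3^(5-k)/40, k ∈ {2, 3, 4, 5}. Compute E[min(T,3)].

2.325

E[min(T,3)] = Σ min(t,3)·P(T=t)
 = 2·27/40 + 3·9/40 + 3·3/40 + 3·1/40
 = 27/20 + 27/40 + 9/40 + 3/40
 = 93/40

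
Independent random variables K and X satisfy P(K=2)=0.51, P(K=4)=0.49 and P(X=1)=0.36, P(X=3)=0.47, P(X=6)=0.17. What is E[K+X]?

E[K+X] = Σ_k Σ_x (k+x) · P(K=k)P(X=x)
 = 3·0.1836 + 5·0.2397 + 8·0.0867 + 5·0.1764 + 7·0.2303 + 10·0.0833
 = 0.5508 + 1.1985 + 0.6936 + 0.882 + 1.6121 + 0.833
 = 5.77

5.77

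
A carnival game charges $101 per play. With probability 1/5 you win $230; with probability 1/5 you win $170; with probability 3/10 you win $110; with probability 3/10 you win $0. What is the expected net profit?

12

E[payout] = 230·1/5 + 170·1/5 + 110·3/10 + 0·3/10
 = 46 + 34 + 33 + 0
 = 113
Net = 113 - 101 = 12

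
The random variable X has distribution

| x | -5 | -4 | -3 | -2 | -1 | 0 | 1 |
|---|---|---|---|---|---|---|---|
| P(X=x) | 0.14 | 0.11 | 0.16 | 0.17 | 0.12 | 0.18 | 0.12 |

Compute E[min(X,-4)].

E[min(X,-4)] = Σ min(x,-4)·P(X=x)
 = (-5)·0.14 + (-4)·0.11 + (-4)·0.16 + (-4)·0.17 + (-4)·0.12 + (-4)·0.18 + (-4)·0.12
 = (-0.7) + (-0.44) + (-0.64) + (-0.68) + (-0.48) + (-0.72) + (-0.48)
 = -4.14

-4.14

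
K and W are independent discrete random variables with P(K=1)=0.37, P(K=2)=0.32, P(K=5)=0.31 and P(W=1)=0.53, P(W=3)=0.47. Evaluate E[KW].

E[KW] = Σ_k Σ_w kw · P(K=k)P(W=w)
 = 1·0.1961 + 3·0.1739 + 2·0.1696 + 6·0.1504 + 5·0.1643 + 15·0.1457
 = 0.1961 + 0.5217 + 0.3392 + 0.9024 + 0.8215 + 2.1855
 = 4.9664

4.9664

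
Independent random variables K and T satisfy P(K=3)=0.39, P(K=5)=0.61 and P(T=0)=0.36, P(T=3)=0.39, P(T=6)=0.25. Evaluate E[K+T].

E[K+T] = Σ_k Σ_t (k+t) · P(K=k)P(T=t)
 = 3·0.1404 + 6·0.1521 + 9·0.0975 + 5·0.2196 + 8·0.2379 + 11·0.1525
 = 0.4212 + 0.9126 + 0.8775 + 1.098 + 1.9032 + 1.6775
 = 6.89

6.89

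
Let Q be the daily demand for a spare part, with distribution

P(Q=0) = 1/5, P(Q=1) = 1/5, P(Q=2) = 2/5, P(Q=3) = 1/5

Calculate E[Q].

1.6

E[Q] = Σ q·P(Q=q)
 = 0·1/5 + 1·1/5 + 2·2/5 + 3·1/5
 = 0 + 1/5 + 4/5 + 3/5
 = 8/5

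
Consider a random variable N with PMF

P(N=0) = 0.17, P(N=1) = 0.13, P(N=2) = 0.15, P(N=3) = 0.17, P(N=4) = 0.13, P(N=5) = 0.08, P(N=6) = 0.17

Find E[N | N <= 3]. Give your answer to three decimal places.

1.516

P(N <= 3) = 0.17 + 0.13 + 0.15 + 0.17 = 0.62.
E[N | N <= 3] = [0·0.17 + 1·0.13 + 2·0.15 + 3·0.17] / 0.62
 = 0.94 / 0.62
 = 47/31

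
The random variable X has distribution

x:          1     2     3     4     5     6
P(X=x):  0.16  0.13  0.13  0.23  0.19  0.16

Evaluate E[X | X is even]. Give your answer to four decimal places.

4.1154

P(X is even) = 0.13 + 0.23 + 0.16 = 0.52.
E[X | X is even] = [2·0.13 + 4·0.23 + 6·0.16] / 0.52
 = 2.14 / 0.52
 = 107/26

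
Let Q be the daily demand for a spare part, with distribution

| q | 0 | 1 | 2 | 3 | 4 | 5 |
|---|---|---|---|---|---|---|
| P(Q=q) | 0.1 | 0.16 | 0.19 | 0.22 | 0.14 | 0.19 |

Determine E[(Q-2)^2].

E[(Q-2)^2] = Σ (q-2)^2·P(Q=q)
 = 4·0.1 + 1·0.16 + 0·0.19 + 1·0.22 + 4·0.14 + 9·0.19
 = 0.4 + 0.16 + 0 + 0.22 + 0.56 + 1.71
 = 3.05

3.05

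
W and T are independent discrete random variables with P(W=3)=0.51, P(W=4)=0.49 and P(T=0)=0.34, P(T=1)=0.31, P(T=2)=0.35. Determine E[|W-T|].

E[|W-T|] = Σ_w Σ_t |w-t| · P(W=w)P(T=t)
 = 3·0.1734 + 2·0.1581 + 1·0.1785 + 4·0.1666 + 3·0.1519 + 2·0.1715
 = 0.5202 + 0.3162 + 0.1785 + 0.6664 + 0.4557 + 0.343
 = 2.48

2.48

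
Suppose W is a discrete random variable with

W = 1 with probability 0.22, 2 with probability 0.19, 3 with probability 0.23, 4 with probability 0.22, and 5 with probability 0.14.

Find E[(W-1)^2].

E[(W-1)^2] = Σ (w-1)^2·P(W=w)
 = 0·0.22 + 1·0.19 + 4·0.23 + 9·0.22 + 16·0.14
 = 0 + 0.19 + 0.92 + 1.98 + 2.24
 = 5.33

5.33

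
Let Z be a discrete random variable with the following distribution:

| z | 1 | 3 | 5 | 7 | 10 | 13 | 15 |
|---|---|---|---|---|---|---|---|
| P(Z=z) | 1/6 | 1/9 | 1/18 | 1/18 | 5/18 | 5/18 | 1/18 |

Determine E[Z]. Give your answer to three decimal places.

E[Z] = Σ z·P(Z=z)
 = 1·1/6 + 3·1/9 + 5·1/18 + 7·1/18 + 10·5/18 + 13·5/18 + 15·1/18
 = 1/6 + 1/3 + 5/18 + 7/18 + 25/9 + 65/18 + 5/6
 = 151/18

8.389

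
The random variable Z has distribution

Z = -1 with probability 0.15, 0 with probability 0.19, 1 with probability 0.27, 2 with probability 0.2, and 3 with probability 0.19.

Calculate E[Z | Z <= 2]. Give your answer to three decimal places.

0.642

P(Z <= 2) = 0.15 + 0.19 + 0.27 + 0.2 = 0.81.
E[Z | Z <= 2] = [(-1)·0.15 + 0·0.19 + 1·0.27 + 2·0.2] / 0.81
 = 0.52 / 0.81
 = 52/81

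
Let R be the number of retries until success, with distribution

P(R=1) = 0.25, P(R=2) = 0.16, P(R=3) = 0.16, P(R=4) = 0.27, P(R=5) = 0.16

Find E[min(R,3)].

2.34

E[min(R,3)] = Σ min(r,3)·P(R=r)
 = 1·0.25 + 2·0.16 + 3·0.16 + 3·0.27 + 3·0.16
 = 0.25 + 0.32 + 0.48 + 0.81 + 0.48
 = 2.34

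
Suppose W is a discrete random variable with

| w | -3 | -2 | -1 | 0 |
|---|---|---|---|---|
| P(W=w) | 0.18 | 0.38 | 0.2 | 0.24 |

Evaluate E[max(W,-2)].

-1.32

E[max(W,-2)] = Σ max(w,-2)·P(W=w)
 = (-2)·0.18 + (-2)·0.38 + (-1)·0.2 + 0·0.24
 = (-0.36) + (-0.76) + (-0.2) + 0
 = -1.32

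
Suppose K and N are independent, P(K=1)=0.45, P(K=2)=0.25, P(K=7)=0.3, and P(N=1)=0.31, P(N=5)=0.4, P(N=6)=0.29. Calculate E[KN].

12.3525

E[KN] = Σ_k Σ_n kn · P(K=k)P(N=n)
 = 1·0.1395 + 5·0.18 + 6·0.1305 + 2·0.0775 + 10·0.1 + 12·0.0725 + 7·0.093 + 35·0.12 + 42·0.087
 = 0.1395 + 0.9 + 0.783 + 0.155 + 1 + 0.87 + 0.651 + 4.2 + 3.654
 = 12.3525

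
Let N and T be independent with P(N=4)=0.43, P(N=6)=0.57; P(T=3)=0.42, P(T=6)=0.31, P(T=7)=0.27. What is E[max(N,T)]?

5.9088

E[max(N,T)] = Σ_n Σ_t max(n,t) · P(N=n)P(T=t)
 = 4·0.1806 + 6·0.1333 + 7·0.1161 + 6·0.2394 + 6·0.1767 + 7·0.1539
 = 0.7224 + 0.7998 + 0.8127 + 1.4364 + 1.0602 + 1.0773
 = 5.9088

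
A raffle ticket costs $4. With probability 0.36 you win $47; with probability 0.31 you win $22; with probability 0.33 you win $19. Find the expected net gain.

26.01

E[payout] = 47·0.36 + 22·0.31 + 19·0.33
 = 16.92 + 6.82 + 6.27
 = 30.01
Net = 30.01 - 4 = 26.01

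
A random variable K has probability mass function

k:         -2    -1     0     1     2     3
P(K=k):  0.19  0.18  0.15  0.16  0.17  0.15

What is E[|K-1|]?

1.55

E[|K-1|] = Σ |k-1|·P(K=k)
 = 3·0.19 + 2·0.18 + 1·0.15 + 0·0.16 + 1·0.17 + 2·0.15
 = 0.57 + 0.36 + 0.15 + 0 + 0.17 + 0.3
 = 1.55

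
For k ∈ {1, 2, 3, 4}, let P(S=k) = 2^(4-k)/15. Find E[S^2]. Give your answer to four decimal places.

E[S^2] = Σ s^2·P(S=s)
 = 1·8/15 + 4·4/15 + 9·2/15 + 16·1/15
 = 8/15 + 16/15 + 6/5 + 16/15
 = 58/15

3.8667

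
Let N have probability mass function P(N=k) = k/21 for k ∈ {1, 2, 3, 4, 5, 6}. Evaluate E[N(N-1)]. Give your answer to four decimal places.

E[N(N-1)] = Σ n(n-1)·P(N=n)
 = 0·1/21 + 2·2/21 + 6·1/7 + 12·4/21 + 20·5/21 + 30·2/7
 = 0 + 4/21 + 6/7 + 16/7 + 100/21 + 60/7
 = 50/3

16.6667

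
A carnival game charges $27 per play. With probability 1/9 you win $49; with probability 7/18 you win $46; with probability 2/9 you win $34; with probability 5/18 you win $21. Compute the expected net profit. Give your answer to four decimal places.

E[payout] = 49·1/9 + 46·7/18 + 34·2/9 + 21·5/18
 = 49/9 + 161/9 + 68/9 + 35/6
 = 661/18
Net = 661/18 - 27 = 175/18

9.7222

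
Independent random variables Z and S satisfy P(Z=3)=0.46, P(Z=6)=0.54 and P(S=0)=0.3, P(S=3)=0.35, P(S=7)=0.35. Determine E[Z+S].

8.12

E[Z+S] = Σ_z Σ_s (z+s) · P(Z=z)P(S=s)
 = 3·0.138 + 6·0.161 + 10·0.161 + 6·0.162 + 9·0.189 + 13·0.189
 = 0.414 + 0.966 + 1.61 + 0.972 + 1.701 + 2.457
 = 8.12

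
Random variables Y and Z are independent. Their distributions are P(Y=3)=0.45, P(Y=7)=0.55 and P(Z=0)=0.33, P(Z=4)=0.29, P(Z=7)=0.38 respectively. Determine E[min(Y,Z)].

3.0055

E[min(Y,Z)] = Σ_y Σ_z min(y,z) · P(Y=y)P(Z=z)
 = 0·0.1485 + 3·0.1305 + 3·0.171 + 0·0.1815 + 4·0.1595 + 7·0.209
 = 0 + 0.3915 + 0.513 + 0 + 0.638 + 1.463
 = 3.0055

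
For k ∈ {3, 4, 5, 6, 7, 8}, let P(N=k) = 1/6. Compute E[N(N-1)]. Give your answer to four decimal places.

27.6667

E[N(N-1)] = Σ n(n-1)·P(N=n)
 = 6·1/6 + 12·1/6 + 20·1/6 + 30·1/6 + 42·1/6 + 56·1/6
 = 1 + 2 + 10/3 + 5 + 7 + 28/3
 = 83/3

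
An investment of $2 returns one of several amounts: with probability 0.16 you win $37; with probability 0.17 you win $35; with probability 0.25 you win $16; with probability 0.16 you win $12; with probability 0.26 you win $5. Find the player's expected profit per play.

E[payout] = 37·0.16 + 35·0.17 + 16·0.25 + 12·0.16 + 5·0.26
 = 5.92 + 5.95 + 4 + 1.92 + 1.3
 = 19.09
Net = 19.09 - 2 = 17.09

17.09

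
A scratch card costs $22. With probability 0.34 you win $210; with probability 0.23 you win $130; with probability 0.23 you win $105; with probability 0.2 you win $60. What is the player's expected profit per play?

115.45

E[payout] = 210·0.34 + 130·0.23 + 105·0.23 + 60·0.2
 = 71.4 + 29.9 + 24.15 + 12
 = 137.45
Net = 137.45 - 22 = 115.45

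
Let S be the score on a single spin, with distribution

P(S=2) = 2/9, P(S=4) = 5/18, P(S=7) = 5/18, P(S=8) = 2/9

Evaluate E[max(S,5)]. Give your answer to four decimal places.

6.2222

E[max(S,5)] = Σ max(s,5)·P(S=s)
 = 5·2/9 + 5·5/18 + 7·5/18 + 8·2/9
 = 10/9 + 25/18 + 35/18 + 16/9
 = 56/9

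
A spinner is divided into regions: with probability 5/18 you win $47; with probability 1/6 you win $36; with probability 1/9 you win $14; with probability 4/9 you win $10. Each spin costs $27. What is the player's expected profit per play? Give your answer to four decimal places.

-1.9444

E[payout] = 47·5/18 + 36·1/6 + 14·1/9 + 10·4/9
 = 235/18 + 6 + 14/9 + 40/9
 = 451/18
Net = 451/18 - 27 = -35/18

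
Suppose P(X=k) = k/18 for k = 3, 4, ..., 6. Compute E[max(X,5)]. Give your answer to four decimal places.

5.3333

E[max(X,5)] = Σ max(x,5)·P(X=x)
 = 5·1/6 + 5·2/9 + 5·5/18 + 6·1/3
 = 5/6 + 10/9 + 25/18 + 2
 = 16/3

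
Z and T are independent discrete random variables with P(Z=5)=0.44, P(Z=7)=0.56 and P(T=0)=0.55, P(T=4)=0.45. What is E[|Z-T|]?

4.32

E[|Z-T|] = Σ_z Σ_t |z-t| · P(Z=z)P(T=t)
 = 5·0.242 + 1·0.198 + 7·0.308 + 3·0.252
 = 1.21 + 0.198 + 2.156 + 0.756
 = 4.32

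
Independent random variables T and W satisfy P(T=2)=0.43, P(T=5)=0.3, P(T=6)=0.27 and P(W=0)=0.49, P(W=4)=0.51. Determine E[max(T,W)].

E[max(T,W)] = Σ_t Σ_w max(t,w) · P(T=t)P(W=w)
 = 2·0.2107 + 4·0.2193 + 5·0.147 + 5·0.153 + 6·0.1323 + 6·0.1377
 = 0.4214 + 0.8772 + 0.735 + 0.765 + 0.7938 + 0.8262
 = 4.4186

4.4186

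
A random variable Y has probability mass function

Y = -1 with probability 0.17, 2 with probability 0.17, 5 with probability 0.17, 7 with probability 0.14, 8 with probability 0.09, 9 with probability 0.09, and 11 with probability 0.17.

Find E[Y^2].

E[Y^2] = Σ y^2·P(Y=y)
 = 1·0.17 + 4·0.17 + 25·0.17 + 49·0.14 + 64·0.09 + 81·0.09 + 121·0.17
 = 0.17 + 0.68 + 4.25 + 6.86 + 5.76 + 7.29 + 20.57
 = 45.58

45.58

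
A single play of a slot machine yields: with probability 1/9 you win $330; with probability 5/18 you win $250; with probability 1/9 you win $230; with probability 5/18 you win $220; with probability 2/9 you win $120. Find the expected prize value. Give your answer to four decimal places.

219.4444

E[payout] = 330·1/9 + 250·5/18 + 230·1/9 + 220·5/18 + 120·2/9
 = 110/3 + 625/9 + 230/9 + 550/9 + 80/3
 = 1975/9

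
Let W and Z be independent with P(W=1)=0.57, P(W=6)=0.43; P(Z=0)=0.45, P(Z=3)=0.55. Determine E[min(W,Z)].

1.023

E[min(W,Z)] = Σ_w Σ_z min(w,z) · P(W=w)P(Z=z)
 = 0·0.2565 + 1·0.3135 + 0·0.1935 + 3·0.2365
 = 0 + 0.3135 + 0 + 0.7095
 = 1.023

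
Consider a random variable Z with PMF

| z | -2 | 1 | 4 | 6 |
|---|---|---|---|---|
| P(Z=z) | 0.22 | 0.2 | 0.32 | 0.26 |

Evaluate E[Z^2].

15.56

E[Z^2] = Σ z^2·P(Z=z)
 = 4·0.22 + 1·0.2 + 16·0.32 + 36·0.26
 = 0.88 + 0.2 + 5.12 + 9.36
 = 15.56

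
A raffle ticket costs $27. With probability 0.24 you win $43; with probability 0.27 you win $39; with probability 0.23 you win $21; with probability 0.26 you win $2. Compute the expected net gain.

E[payout] = 43·0.24 + 39·0.27 + 21·0.23 + 2·0.26
 = 10.32 + 10.53 + 4.83 + 0.52
 = 26.2
Net = 26.2 - 27 = -0.8

-0.8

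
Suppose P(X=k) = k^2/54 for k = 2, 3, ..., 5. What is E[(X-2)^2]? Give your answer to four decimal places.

5.5185

E[(X-2)^2] = Σ (x-2)^2·P(X=x)
 = 0·2/27 + 1·1/6 + 4·8/27 + 9·25/54
 = 0 + 1/6 + 32/27 + 25/6
 = 149/27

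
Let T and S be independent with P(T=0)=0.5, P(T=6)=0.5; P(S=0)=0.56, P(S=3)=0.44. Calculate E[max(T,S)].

E[max(T,S)] = Σ_t Σ_s max(t,s) · P(T=t)P(S=s)
 = 0·0.28 + 3·0.22 + 6·0.28 + 6·0.22
 = 0 + 0.66 + 1.68 + 1.32
 = 3.66

3.66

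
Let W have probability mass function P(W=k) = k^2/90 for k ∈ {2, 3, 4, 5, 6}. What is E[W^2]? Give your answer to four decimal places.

25.2667

E[W^2] = Σ w^2·P(W=w)
 = 4·2/45 + 9·1/10 + 16·8/45 + 25·5/18 + 36·2/5
 = 8/45 + 9/10 + 128/45 + 125/18 + 72/5
 = 379/15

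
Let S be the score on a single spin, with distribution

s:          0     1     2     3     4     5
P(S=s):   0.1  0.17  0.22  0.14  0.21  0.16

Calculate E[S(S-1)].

E[S(S-1)] = Σ s(s-1)·P(S=s)
 = 0·0.1 + 0·0.17 + 2·0.22 + 6·0.14 + 12·0.21 + 20·0.16
 = 0 + 0 + 0.44 + 0.84 + 2.52 + 3.2
 = 7

7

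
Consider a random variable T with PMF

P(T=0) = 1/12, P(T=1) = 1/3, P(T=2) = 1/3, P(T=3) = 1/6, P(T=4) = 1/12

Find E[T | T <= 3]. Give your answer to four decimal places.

1.6364

P(T <= 3) = 1/12 + 1/3 + 1/3 + 1/6 = 11/12.
E[T | T <= 3] = [0·1/12 + 1·1/3 + 2·1/3 + 3·1/6] / (11/12)
 = 3/2 / (11/12)
 = 18/11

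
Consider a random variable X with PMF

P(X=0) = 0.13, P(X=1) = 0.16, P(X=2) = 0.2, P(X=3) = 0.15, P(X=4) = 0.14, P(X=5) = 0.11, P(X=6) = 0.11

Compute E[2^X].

15.25

E[2^X] = Σ 2^x·P(X=x)
 = 1·0.13 + 2·0.16 + 4·0.2 + 8·0.15 + 16·0.14 + 32·0.11 + 64·0.11
 = 0.13 + 0.32 + 0.8 + 1.2 + 2.24 + 3.52 + 7.04
 = 15.25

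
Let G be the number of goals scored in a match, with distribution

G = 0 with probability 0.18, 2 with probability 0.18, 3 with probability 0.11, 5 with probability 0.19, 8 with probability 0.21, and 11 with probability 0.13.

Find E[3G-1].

13.25

E[3G-1] = Σ (3g-1)·P(G=g)
 = (-1)·0.18 + 5·0.18 + 8·0.11 + 14·0.19 + 23·0.21 + 32·0.13
 = (-0.18) + 0.9 + 0.88 + 2.66 + 4.83 + 4.16
 = 13.25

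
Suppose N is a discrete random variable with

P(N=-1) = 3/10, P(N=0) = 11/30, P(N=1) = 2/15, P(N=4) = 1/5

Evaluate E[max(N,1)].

E[max(N,1)] = Σ max(n,1)·P(N=n)
 = 1·3/10 + 1·11/30 + 1·2/15 + 4·1/5
 = 3/10 + 11/30 + 2/15 + 4/5
 = 8/5

1.6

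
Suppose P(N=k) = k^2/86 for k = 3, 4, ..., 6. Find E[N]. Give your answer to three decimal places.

5.023

E[N] = Σ n·P(N=n)
 = 3·9/86 + 4·8/43 + 5·25/86 + 6·18/43
 = 27/86 + 32/43 + 125/86 + 108/43
 = 216/43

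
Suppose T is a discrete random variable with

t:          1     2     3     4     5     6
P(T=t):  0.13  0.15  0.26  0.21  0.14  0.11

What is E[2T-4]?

E[2T-4] = Σ (2t-4)·P(T=t)
 = (-2)·0.13 + 0·0.15 + 2·0.26 + 4·0.21 + 6·0.14 + 8·0.11
 = (-0.26) + 0 + 0.52 + 0.84 + 0.84 + 0.88
 = 2.82

2.82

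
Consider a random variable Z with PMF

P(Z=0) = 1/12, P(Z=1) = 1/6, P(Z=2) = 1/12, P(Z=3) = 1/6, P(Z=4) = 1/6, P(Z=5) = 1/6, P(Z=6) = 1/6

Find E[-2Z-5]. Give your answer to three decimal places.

-11.667

E[-2Z-5] = Σ (-2z-5)·P(Z=z)
 = (-5)·1/12 + (-7)·1/6 + (-9)·1/12 + (-11)·1/6 + (-13)·1/6 + (-15)·1/6 + (-17)·1/6
 = (-5/12) + (-7/6) + (-3/4) + (-11/6) + (-13/6) + (-5/2) + (-17/6)
 = -35/3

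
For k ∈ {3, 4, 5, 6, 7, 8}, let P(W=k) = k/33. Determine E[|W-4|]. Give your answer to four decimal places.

2.2121

E[|W-4|] = Σ |w-4|·P(W=w)
 = 1·1/11 + 0·4/33 + 1·5/33 + 2·2/11 + 3·7/33 + 4·8/33
 = 1/11 + 0 + 5/33 + 4/11 + 7/11 + 32/33
 = 73/33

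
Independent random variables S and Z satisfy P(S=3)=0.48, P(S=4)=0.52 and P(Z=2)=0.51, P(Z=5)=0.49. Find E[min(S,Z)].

2.7448

E[min(S,Z)] = Σ_s Σ_z min(s,z) · P(S=s)P(Z=z)
 = 2·0.2448 + 3·0.2352 + 2·0.2652 + 4·0.2548
 = 0.4896 + 0.7056 + 0.5304 + 1.0192
 = 2.7448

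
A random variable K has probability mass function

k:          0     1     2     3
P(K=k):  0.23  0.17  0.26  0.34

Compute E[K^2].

E[K^2] = Σ k^2·P(K=k)
 = 0·0.23 + 1·0.17 + 4·0.26 + 9·0.34
 = 0 + 0.17 + 1.04 + 3.06
 = 4.27

4.27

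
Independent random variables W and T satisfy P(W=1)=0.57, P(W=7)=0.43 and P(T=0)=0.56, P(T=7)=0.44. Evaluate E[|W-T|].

E[|W-T|] = Σ_w Σ_t |w-t| · P(W=w)P(T=t)
 = 1·0.3192 + 6·0.2508 + 7·0.2408 + 0·0.1892
 = 0.3192 + 1.5048 + 1.6856 + 0
 = 3.5096

3.5096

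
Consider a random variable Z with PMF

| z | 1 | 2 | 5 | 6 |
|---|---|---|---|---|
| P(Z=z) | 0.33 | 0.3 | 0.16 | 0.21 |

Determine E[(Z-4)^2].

5.17

E[(Z-4)^2] = Σ (z-4)^2·P(Z=z)
 = 9·0.33 + 4·0.3 + 1·0.16 + 4·0.21
 = 2.97 + 1.2 + 0.16 + 0.84
 = 5.17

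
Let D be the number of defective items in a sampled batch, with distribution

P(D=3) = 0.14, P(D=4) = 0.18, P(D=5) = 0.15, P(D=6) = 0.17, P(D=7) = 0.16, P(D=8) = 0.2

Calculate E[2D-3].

8.26

E[2D-3] = Σ (2d-3)·P(D=d)
 = 3·0.14 + 5·0.18 + 7·0.15 + 9·0.17 + 11·0.16 + 13·0.2
 = 0.42 + 0.9 + 1.05 + 1.53 + 1.76 + 2.6
 = 8.26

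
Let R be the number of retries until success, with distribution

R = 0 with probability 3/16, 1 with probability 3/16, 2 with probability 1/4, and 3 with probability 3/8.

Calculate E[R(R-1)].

E[R(R-1)] = Σ r(r-1)·P(R=r)
 = 0·3/16 + 0·3/16 + 2·1/4 + 6·3/8
 = 0 + 0 + 1/2 + 9/4
 = 11/4

2.75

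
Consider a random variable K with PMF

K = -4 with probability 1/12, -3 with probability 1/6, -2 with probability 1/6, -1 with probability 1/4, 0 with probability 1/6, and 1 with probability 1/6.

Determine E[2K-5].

E[2K-5] = Σ (2k-5)·P(K=k)
 = (-13)·1/12 + (-11)·1/6 + (-9)·1/6 + (-7)·1/4 + (-5)·1/6 + (-3)·1/6
 = (-13/12) + (-11/6) + (-3/2) + (-7/4) + (-5/6) + (-1/2)
 = -15/2

-7.5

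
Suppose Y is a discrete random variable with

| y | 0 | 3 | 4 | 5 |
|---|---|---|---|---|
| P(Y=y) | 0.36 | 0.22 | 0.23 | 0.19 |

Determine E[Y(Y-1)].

E[Y(Y-1)] = Σ y(y-1)·P(Y=y)
 = 0·0.36 + 6·0.22 + 12·0.23 + 20·0.19
 = 0 + 1.32 + 2.76 + 3.8
 = 7.88

7.88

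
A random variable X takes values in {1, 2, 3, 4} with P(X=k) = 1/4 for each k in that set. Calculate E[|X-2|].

E[|X-2|] = Σ |x-2|·P(X=x)
 = 1·1/4 + 0·1/4 + 1·1/4 + 2·1/4
 = 1/4 + 0 + 1/4 + 1/2
 = 1

1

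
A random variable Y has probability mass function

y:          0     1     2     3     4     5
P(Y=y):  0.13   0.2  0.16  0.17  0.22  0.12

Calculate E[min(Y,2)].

1.54

E[min(Y,2)] = Σ min(y,2)·P(Y=y)
 = 0·0.13 + 1·0.2 + 2·0.16 + 2·0.17 + 2·0.22 + 2·0.12
 = 0 + 0.2 + 0.32 + 0.34 + 0.44 + 0.24
 = 1.54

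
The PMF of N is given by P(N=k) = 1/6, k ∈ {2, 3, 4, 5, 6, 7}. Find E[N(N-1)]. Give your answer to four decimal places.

18.6667

E[N(N-1)] = Σ n(n-1)·P(N=n)
 = 2·1/6 + 6·1/6 + 12·1/6 + 20·1/6 + 30·1/6 + 42·1/6
 = 1/3 + 1 + 2 + 10/3 + 5 + 7
 = 56/3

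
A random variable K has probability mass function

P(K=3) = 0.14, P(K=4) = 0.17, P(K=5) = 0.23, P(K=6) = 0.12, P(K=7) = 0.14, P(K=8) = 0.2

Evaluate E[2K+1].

12.1

E[2K+1] = Σ (2k+1)·P(K=k)
 = 7·0.14 + 9·0.17 + 11·0.23 + 13·0.12 + 15·0.14 + 17·0.2
 = 0.98 + 1.53 + 2.53 + 1.56 + 2.1 + 3.4
 = 12.1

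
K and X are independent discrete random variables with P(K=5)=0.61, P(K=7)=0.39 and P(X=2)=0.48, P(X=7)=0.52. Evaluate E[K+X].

10.38

E[K+X] = Σ_k Σ_x (k+x) · P(K=k)P(X=x)
 = 7·0.2928 + 12·0.3172 + 9·0.1872 + 14·0.2028
 = 2.0496 + 3.8064 + 1.6848 + 2.8392
 = 10.38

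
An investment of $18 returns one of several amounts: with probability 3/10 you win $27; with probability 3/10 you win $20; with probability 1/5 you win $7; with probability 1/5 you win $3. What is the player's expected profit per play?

-1.9

E[payout] = 27·3/10 + 20·3/10 + 7·1/5 + 3·1/5
 = 81/10 + 6 + 7/5 + 3/5
 = 161/10
Net = 161/10 - 18 = -19/10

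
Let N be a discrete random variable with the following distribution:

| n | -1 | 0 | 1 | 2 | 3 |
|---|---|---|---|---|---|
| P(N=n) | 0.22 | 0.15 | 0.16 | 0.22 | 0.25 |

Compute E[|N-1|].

E[|N-1|] = Σ |n-1|·P(N=n)
 = 2·0.22 + 1·0.15 + 0·0.16 + 1·0.22 + 2·0.25
 = 0.44 + 0.15 + 0 + 0.22 + 0.5
 = 1.31

1.31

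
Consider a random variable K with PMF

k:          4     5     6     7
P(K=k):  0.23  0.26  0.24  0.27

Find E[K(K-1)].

26.5

E[K(K-1)] = Σ k(k-1)·P(K=k)
 = 12·0.23 + 20·0.26 + 30·0.24 + 42·0.27
 = 2.76 + 5.2 + 7.2 + 11.34
 = 26.5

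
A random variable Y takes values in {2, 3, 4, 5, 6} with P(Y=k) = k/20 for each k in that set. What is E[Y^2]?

E[Y^2] = Σ y^2·P(Y=y)
 = 4·1/10 + 9·3/20 + 16·1/5 + 25·1/4 + 36·3/10
 = 2/5 + 27/20 + 16/5 + 25/4 + 54/5
 = 22

22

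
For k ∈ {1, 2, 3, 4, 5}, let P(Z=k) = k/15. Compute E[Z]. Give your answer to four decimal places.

E[Z] = Σ z·P(Z=z)
 = 1·1/15 + 2·2/15 + 3·1/5 + 4·4/15 + 5·1/3
 = 1/15 + 4/15 + 3/5 + 16/15 + 5/3
 = 11/3

3.6667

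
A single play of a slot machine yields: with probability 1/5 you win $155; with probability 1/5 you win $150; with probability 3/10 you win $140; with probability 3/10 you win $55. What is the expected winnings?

E[payout] = 155·1/5 + 150·1/5 + 140·3/10 + 55·3/10
 = 31 + 30 + 42 + 33/2
 = 239/2

119.5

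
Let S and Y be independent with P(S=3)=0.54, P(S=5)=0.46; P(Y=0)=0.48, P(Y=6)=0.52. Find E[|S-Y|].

2.9632

E[|S-Y|] = Σ_s Σ_y |s-y| · P(S=s)P(Y=y)
 = 3·0.2592 + 3·0.2808 + 5·0.2208 + 1·0.2392
 = 0.7776 + 0.8424 + 1.104 + 0.2392
 = 2.9632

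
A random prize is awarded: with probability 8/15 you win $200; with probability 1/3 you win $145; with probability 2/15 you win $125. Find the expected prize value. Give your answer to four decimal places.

E[payout] = 200·8/15 + 145·1/3 + 125·2/15
 = 320/3 + 145/3 + 50/3
 = 515/3

171.6667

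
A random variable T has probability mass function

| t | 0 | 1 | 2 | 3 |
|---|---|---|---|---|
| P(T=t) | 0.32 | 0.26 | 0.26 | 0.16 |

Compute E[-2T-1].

E[-2T-1] = Σ (-2t-1)·P(T=t)
 = (-1)·0.32 + (-3)·0.26 + (-5)·0.26 + (-7)·0.16
 = (-0.32) + (-0.78) + (-1.3) + (-1.12)
 = -3.52

-3.52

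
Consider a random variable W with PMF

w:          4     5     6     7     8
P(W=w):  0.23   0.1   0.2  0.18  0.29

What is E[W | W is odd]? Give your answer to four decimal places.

6.2857

P(W is odd) = 0.1 + 0.18 = 0.28.
E[W | W is odd] = [5·0.1 + 7·0.18] / 0.28
 = 1.76 / 0.28
 = 44/7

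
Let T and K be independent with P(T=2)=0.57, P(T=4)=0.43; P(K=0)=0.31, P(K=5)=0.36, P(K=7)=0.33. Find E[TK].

11.7546

E[TK] = Σ_t Σ_k tk · P(T=t)P(K=k)
 = 0·0.1767 + 10·0.2052 + 14·0.1881 + 0·0.1333 + 20·0.1548 + 28·0.1419
 = 0 + 2.052 + 2.6334 + 0 + 3.096 + 3.9732
 = 11.7546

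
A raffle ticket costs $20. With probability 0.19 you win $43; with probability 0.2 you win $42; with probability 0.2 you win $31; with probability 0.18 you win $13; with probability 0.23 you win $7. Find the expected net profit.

E[payout] = 43·0.19 + 42·0.2 + 31·0.2 + 13·0.18 + 7·0.23
 = 8.17 + 8.4 + 6.2 + 2.34 + 1.61
 = 26.72
Net = 26.72 - 20 = 6.72

6.72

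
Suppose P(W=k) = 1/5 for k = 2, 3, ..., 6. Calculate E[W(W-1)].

E[W(W-1)] = Σ w(w-1)·P(W=w)
 = 2·1/5 + 6·1/5 + 12·1/5 + 20·1/5 + 30·1/5
 = 2/5 + 6/5 + 12/5 + 4 + 6
 = 14

14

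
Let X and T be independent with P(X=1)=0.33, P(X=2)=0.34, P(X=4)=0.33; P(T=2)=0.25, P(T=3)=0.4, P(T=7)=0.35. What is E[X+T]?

6.48

E[X+T] = Σ_x Σ_t (x+t) · P(X=x)P(T=t)
 = 3·0.0825 + 4·0.132 + 8·0.1155 + 4·0.085 + 5·0.136 + 9·0.119 + 6·0.0825 + 7·0.132 + 11·0.1155
 = 0.2475 + 0.528 + 0.924 + 0.34 + 0.68 + 1.071 + 0.495 + 0.924 + 1.2705
 = 6.48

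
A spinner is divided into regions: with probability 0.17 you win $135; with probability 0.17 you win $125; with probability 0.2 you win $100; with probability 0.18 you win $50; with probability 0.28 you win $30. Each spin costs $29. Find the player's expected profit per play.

E[payout] = 135·0.17 + 125·0.17 + 100·0.2 + 50·0.18 + 30·0.28
 = 22.95 + 21.25 + 20 + 9 + 8.4
 = 81.6
Net = 81.6 - 29 = 52.6

52.6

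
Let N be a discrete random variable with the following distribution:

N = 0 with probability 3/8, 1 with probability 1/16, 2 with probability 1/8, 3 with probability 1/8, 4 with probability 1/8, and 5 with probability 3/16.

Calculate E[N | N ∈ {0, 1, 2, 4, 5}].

2

P(N ∈ {0, 1, 2, 4, 5}) = 3/8 + 1/16 + 1/8 + 1/8 + 3/16 = 7/8.
E[N | N ∈ {0, 1, 2, 4, 5}] = [0·3/8 + 1·1/16 + 2·1/8 + 4·1/8 + 5·3/16] / (7/8)
 = 7/4 / (7/8)
 = 2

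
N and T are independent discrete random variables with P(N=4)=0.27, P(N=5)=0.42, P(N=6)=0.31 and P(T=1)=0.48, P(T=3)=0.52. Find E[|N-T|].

3

E[|N-T|] = Σ_n Σ_t |n-t| · P(N=n)P(T=t)
 = 3·0.1296 + 1·0.1404 + 4·0.2016 + 2·0.2184 + 5·0.1488 + 3·0.1612
 = 0.3888 + 0.1404 + 0.8064 + 0.4368 + 0.744 + 0.4836
 = 3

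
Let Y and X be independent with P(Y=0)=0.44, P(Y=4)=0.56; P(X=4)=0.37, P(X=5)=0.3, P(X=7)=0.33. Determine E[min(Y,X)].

2.24

E[min(Y,X)] = Σ_y Σ_x min(y,x) · P(Y=y)P(X=x)
 = 0·0.1628 + 0·0.132 + 0·0.1452 + 4·0.2072 + 4·0.168 + 4·0.1848
 = 0 + 0 + 0 + 0.8288 + 0.672 + 0.7392
 = 2.24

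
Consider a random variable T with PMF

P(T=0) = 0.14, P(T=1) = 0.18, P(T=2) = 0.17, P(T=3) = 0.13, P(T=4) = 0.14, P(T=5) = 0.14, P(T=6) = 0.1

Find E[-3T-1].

-9.31

E[-3T-1] = Σ (-3t-1)·P(T=t)
 = (-1)·0.14 + (-4)·0.18 + (-7)·0.17 + (-10)·0.13 + (-13)·0.14 + (-16)·0.14 + (-19)·0.1
 = (-0.14) + (-0.72) + (-1.19) + (-1.3) + (-1.82) + (-2.24) + (-1.9)
 = -9.31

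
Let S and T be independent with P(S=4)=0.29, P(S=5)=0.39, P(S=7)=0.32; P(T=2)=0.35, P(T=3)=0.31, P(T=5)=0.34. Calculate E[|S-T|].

2.2172

E[|S-T|] = Σ_s Σ_t |s-t| · P(S=s)P(T=t)
 = 2·0.1015 + 1·0.0899 + 1·0.0986 + 3·0.1365 + 2·0.1209 + 0·0.1326 + 5·0.112 + 4·0.0992 + 2·0.1088
 = 0.203 + 0.0899 + 0.0986 + 0.4095 + 0.2418 + 0 + 0.56 + 0.3968 + 0.2176
 = 2.2172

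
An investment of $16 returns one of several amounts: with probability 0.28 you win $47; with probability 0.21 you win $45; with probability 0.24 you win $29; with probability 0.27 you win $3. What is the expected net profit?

14.38

E[payout] = 47·0.28 + 45·0.21 + 29·0.24 + 3·0.27
 = 13.16 + 9.45 + 6.96 + 0.81
 = 30.38
Net = 30.38 - 16 = 14.38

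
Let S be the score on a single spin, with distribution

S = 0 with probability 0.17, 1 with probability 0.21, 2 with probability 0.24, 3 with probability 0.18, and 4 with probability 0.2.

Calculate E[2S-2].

E[2S-2] = Σ (2s-2)·P(S=s)
 = (-2)·0.17 + 0·0.21 + 2·0.24 + 4·0.18 + 6·0.2
 = (-0.34) + 0 + 0.48 + 0.72 + 1.2
 = 2.06

2.06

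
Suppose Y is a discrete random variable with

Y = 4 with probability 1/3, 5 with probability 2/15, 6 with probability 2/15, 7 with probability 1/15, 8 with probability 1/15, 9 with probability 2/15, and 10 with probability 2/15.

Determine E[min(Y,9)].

E[min(Y,9)] = Σ min(y,9)·P(Y=y)
 = 4·1/3 + 5·2/15 + 6·2/15 + 7·1/15 + 8·1/15 + 9·2/15 + 9·2/15
 = 4/3 + 2/3 + 4/5 + 7/15 + 8/15 + 6/5 + 6/5
 = 31/5

6.2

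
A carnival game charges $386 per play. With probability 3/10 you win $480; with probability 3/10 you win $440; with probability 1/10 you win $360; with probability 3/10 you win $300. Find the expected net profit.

E[payout] = 480·3/10 + 440·3/10 + 360·1/10 + 300·3/10
 = 144 + 132 + 36 + 90
 = 402
Net = 402 - 386 = 16

16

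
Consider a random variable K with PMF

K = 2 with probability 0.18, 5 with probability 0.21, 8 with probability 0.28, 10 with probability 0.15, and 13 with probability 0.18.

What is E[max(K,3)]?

7.67

E[max(K,3)] = Σ max(k,3)·P(K=k)
 = 3·0.18 + 5·0.21 + 8·0.28 + 10·0.15 + 13·0.18
 = 0.54 + 1.05 + 2.24 + 1.5 + 2.34
 = 7.67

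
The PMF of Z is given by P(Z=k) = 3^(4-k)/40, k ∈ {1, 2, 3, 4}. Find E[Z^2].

E[Z^2] = Σ z^2·P(Z=z)
 = 1·27/40 + 4·9/40 + 9·3/40 + 16·1/40
 = 27/40 + 9/10 + 27/40 + 2/5
 = 53/20

2.65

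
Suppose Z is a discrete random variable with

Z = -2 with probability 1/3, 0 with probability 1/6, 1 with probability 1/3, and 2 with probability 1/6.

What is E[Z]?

E[Z] = Σ z·P(Z=z)
 = (-2)·1/3 + 0·1/6 + 1·1/3 + 2·1/6
 = (-2/3) + 0 + 1/3 + 1/3
 = 0

0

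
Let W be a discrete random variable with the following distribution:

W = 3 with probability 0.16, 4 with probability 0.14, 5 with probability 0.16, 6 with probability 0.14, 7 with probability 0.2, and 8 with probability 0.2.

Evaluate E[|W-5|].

E[|W-5|] = Σ |w-5|·P(W=w)
 = 2·0.16 + 1·0.14 + 0·0.16 + 1·0.14 + 2·0.2 + 3·0.2
 = 0.32 + 0.14 + 0 + 0.14 + 0.4 + 0.6
 = 1.6

1.6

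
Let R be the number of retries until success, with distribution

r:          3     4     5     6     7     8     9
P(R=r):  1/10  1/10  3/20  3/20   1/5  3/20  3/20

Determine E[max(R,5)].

E[max(R,5)] = Σ max(r,5)·P(R=r)
 = 5·1/10 + 5·1/10 + 5·3/20 + 6·3/20 + 7·1/5 + 8·3/20 + 9·3/20
 = 1/2 + 1/2 + 3/4 + 9/10 + 7/5 + 6/5 + 27/20
 = 33/5

6.6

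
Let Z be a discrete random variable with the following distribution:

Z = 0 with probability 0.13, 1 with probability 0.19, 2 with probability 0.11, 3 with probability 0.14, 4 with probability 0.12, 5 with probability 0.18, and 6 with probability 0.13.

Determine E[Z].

E[Z] = Σ z·P(Z=z)
 = 0·0.13 + 1·0.19 + 2·0.11 + 3·0.14 + 4·0.12 + 5·0.18 + 6·0.13
 = 0 + 0.19 + 0.22 + 0.42 + 0.48 + 0.9 + 0.78
 = 2.99

2.99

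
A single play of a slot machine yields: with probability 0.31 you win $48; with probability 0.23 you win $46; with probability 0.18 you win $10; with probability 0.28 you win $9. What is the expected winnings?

29.78

E[payout] = 48·0.31 + 46·0.23 + 10·0.18 + 9·0.28
 = 14.88 + 10.58 + 1.8 + 2.52
 = 29.78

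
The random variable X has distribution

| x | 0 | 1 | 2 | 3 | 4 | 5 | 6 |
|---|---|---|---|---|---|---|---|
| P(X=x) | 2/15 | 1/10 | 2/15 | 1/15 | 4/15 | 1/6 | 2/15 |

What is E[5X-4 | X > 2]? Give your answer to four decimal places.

P(X > 2) = 1/15 + 4/15 + 1/6 + 2/15 = 19/30.
E[5X-4 | X > 2] = [11·1/15 + 16·4/15 + 21·1/6 + 26·2/15] / (19/30)
 = 359/30 / (19/30)
 = 359/19

18.8947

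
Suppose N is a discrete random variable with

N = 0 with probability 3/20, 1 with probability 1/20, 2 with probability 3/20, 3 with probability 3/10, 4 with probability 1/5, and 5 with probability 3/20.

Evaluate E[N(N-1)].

7.5

E[N(N-1)] = Σ n(n-1)·P(N=n)
 = 0·3/20 + 0·1/20 + 2·3/20 + 6·3/10 + 12·1/5 + 20·3/20
 = 0 + 0 + 3/10 + 9/5 + 12/5 + 3
 = 15/2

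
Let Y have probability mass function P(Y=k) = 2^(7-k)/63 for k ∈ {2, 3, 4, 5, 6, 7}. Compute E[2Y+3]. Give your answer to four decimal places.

E[2Y+3] = Σ (2y+3)·P(Y=y)
 = 7·32/63 + 9·16/63 + 11·8/63 + 13·4/63 + 15·2/63 + 17·1/63
 = 32/9 + 16/7 + 88/63 + 52/63 + 10/21 + 17/63
 = 185/21

8.8095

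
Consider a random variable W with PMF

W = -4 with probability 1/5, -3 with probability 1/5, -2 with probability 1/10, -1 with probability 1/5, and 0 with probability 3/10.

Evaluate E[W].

E[W] = Σ w·P(W=w)
 = (-4)·1/5 + (-3)·1/5 + (-2)·1/10 + (-1)·1/5 + 0·3/10
 = (-4/5) + (-3/5) + (-1/5) + (-1/5) + 0
 = -9/5

-1.8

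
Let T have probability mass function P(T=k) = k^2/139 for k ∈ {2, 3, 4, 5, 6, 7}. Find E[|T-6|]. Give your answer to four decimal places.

E[|T-6|] = Σ |t-6|·P(T=t)
 = 4·4/139 + 3·9/139 + 2·16/139 + 1·25/139 + 0·36/139 + 1·49/139
 = 16/139 + 27/139 + 32/139 + 25/139 + 0 + 49/139
 = 149/139

1.0719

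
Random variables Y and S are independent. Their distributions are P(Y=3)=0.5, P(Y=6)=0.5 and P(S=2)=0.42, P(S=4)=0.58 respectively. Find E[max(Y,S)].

E[max(Y,S)] = Σ_y Σ_s max(y,s) · P(Y=y)P(S=s)
 = 3·0.21 + 4·0.29 + 6·0.21 + 6·0.29
 = 0.63 + 1.16 + 1.26 + 1.74
 = 4.79

4.79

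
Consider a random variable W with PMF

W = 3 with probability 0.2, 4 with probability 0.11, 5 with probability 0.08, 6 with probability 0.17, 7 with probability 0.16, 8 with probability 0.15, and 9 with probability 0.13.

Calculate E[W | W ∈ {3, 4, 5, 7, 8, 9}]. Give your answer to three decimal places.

5.940

P(W ∈ {3, 4, 5, 7, 8, 9}) = 0.2 + 0.11 + 0.08 + 0.16 + 0.15 + 0.13 = 0.83.
E[W | W ∈ {3, 4, 5, 7, 8, 9}] = [3·0.2 + 4·0.11 + 5·0.08 + 7·0.16 + 8·0.15 + 9·0.13] / 0.83
 = 4.93 / 0.83
 = 493/83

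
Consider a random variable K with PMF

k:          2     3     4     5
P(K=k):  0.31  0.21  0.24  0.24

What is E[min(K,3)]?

E[min(K,3)] = Σ min(k,3)·P(K=k)
 = 2·0.31 + 3·0.21 + 3·0.24 + 3·0.24
 = 0.62 + 0.63 + 0.72 + 0.72
 = 2.69

2.69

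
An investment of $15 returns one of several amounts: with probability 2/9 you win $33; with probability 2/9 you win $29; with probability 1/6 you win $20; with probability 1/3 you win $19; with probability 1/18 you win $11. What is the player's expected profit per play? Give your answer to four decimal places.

E[payout] = 33·2/9 + 29·2/9 + 20·1/6 + 19·1/3 + 11·1/18
 = 22/3 + 58/9 + 10/3 + 19/3 + 11/18
 = 433/18
Net = 433/18 - 15 = 163/18

9.0556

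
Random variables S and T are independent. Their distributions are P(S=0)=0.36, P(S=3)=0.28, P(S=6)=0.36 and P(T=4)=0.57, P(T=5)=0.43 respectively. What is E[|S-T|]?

2.5604

E[|S-T|] = Σ_s Σ_t |s-t| · P(S=s)P(T=t)
 = 4·0.2052 + 5·0.1548 + 1·0.1596 + 2·0.1204 + 2·0.2052 + 1·0.1548
 = 0.8208 + 0.774 + 0.1596 + 0.2408 + 0.4104 + 0.1548
 = 2.5604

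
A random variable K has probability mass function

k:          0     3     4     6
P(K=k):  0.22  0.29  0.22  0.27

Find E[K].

E[K] = Σ k·P(K=k)
 = 0·0.22 + 3·0.29 + 4·0.22 + 6·0.27
 = 0 + 0.87 + 0.88 + 1.62
 = 3.37

3.37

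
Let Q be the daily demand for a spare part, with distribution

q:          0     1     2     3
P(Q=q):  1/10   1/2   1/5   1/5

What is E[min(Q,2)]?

E[min(Q,2)] = Σ min(q,2)·P(Q=q)
 = 0·1/10 + 1·1/2 + 2·1/5 + 2·1/5
 = 0 + 1/2 + 2/5 + 2/5
 = 13/10

1.3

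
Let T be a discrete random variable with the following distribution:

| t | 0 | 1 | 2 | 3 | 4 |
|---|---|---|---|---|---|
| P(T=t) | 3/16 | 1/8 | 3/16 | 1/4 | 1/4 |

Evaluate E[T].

2.25

E[T] = Σ t·P(T=t)
 = 0·3/16 + 1·1/8 + 2·3/16 + 3·1/4 + 4·1/4
 = 0 + 1/8 + 3/8 + 3/4 + 1
 = 9/4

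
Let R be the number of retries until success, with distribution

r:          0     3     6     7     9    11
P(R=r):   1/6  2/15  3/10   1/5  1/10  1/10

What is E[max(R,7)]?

E[max(R,7)] = Σ max(r,7)·P(R=r)
 = 7·1/6 + 7·2/15 + 7·3/10 + 7·1/5 + 9·1/10 + 11·1/10
 = 7/6 + 14/15 + 21/10 + 7/5 + 9/10 + 11/10
 = 38/5

7.6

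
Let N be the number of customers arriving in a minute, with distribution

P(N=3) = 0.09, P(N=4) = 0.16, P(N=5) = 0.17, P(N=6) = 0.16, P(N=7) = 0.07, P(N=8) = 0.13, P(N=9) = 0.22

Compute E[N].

6.23

E[N] = Σ n·P(N=n)
 = 3·0.09 + 4·0.16 + 5·0.17 + 6·0.16 + 7·0.07 + 8·0.13 + 9·0.22
 = 0.27 + 0.64 + 0.85 + 0.96 + 0.49 + 1.04 + 1.98
 = 6.23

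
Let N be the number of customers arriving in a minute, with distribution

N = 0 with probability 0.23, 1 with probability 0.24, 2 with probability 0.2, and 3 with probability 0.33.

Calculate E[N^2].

4.01

E[N^2] = Σ n^2·P(N=n)
 = 0·0.23 + 1·0.24 + 4·0.2 + 9·0.33
 = 0 + 0.24 + 0.8 + 2.97
 = 4.01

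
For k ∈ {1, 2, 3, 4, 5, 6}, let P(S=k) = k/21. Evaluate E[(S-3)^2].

E[(S-3)^2] = Σ (s-3)^2·P(S=s)
 = 4·1/21 + 1·2/21 + 0·1/7 + 1·4/21 + 4·5/21 + 9·2/7
 = 4/21 + 2/21 + 0 + 4/21 + 20/21 + 18/7
 = 4

4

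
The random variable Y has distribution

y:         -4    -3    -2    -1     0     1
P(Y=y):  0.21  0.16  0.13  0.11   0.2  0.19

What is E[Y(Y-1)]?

7.12

E[Y(Y-1)] = Σ y(y-1)·P(Y=y)
 = 20·0.21 + 12·0.16 + 6·0.13 + 2·0.11 + 0·0.2 + 0·0.19
 = 4.2 + 1.92 + 0.78 + 0.22 + 0 + 0
 = 7.12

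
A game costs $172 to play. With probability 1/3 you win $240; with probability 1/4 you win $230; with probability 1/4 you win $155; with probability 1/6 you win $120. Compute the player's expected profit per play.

E[payout] = 240·1/3 + 230·1/4 + 155·1/4 + 120·1/6
 = 80 + 115/2 + 155/4 + 20
 = 785/4
Net = 785/4 - 172 = 97/4

24.25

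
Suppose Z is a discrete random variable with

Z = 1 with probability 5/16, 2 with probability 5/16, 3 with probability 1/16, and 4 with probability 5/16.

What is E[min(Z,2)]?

1.6875

E[min(Z,2)] = Σ min(z,2)·P(Z=z)
 = 1·5/16 + 2·5/16 + 2·1/16 + 2·5/16
 = 5/16 + 5/8 + 1/8 + 5/8
 = 27/16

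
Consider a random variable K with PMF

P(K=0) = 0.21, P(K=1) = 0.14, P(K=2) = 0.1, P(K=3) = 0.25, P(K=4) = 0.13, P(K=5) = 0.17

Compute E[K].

E[K] = Σ k·P(K=k)
 = 0·0.21 + 1·0.14 + 2·0.1 + 3·0.25 + 4·0.13 + 5·0.17
 = 0 + 0.14 + 0.2 + 0.75 + 0.52 + 0.85
 = 2.46

2.46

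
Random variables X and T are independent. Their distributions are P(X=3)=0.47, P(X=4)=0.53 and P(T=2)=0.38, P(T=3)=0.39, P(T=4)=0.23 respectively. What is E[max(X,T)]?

3.6381

E[max(X,T)] = Σ_x Σ_t max(x,t) · P(X=x)P(T=t)
 = 3·0.1786 + 3·0.1833 + 4·0.1081 + 4·0.2014 + 4·0.2067 + 4·0.1219
 = 0.5358 + 0.5499 + 0.4324 + 0.8056 + 0.8268 + 0.4876
 = 3.6381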